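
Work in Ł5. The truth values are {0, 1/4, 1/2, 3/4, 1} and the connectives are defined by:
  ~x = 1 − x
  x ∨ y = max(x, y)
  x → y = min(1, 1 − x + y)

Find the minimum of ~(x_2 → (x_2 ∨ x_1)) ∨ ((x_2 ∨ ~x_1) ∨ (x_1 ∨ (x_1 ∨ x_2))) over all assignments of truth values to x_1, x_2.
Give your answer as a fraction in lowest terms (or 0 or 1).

Take x_1 = 1/2, x_2 = 0:
x_2 ∨ x_1 = 0 ∨ 1/2 = 1/2
x_2 → (x_2 ∨ x_1) = 0 → 1/2 = 1
~(x_2 → (x_2 ∨ x_1)) = ~1 = 0
~x_1 = ~1/2 = 1/2
x_2 ∨ ~x_1 = 0 ∨ 1/2 = 1/2
x_1 ∨ x_2 = 1/2 ∨ 0 = 1/2
x_1 ∨ (x_1 ∨ x_2) = 1/2 ∨ 1/2 = 1/2
(x_2 ∨ ~x_1) ∨ (x_1 ∨ (x_1 ∨ x_2)) = 1/2 ∨ 1/2 = 1/2
~(x_2 → (x_2 ∨ x_1)) ∨ ((x_2 ∨ ~x_1) ∨ (x_1 ∨ (x_1 ∨ x_2))) = 0 ∨ 1/2 = 1/2
No assignment yields a value below 1/2, so this is the minimum.

1/2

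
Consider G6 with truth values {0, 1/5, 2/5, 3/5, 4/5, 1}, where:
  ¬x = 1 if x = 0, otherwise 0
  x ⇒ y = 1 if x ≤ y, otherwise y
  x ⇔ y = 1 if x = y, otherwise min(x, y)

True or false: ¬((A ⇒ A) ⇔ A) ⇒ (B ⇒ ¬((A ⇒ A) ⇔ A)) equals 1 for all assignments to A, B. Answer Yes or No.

Yes

At A = 2/5, B = 4/5, for instance:
A ⇒ A = 2/5 ⇒ 2/5 = 1
(A ⇒ A) ⇔ A = 1 ⇔ 2/5 = 2/5
¬((A ⇒ A) ⇔ A) = ¬2/5 = 0
B ⇒ ¬((A ⇒ A) ⇔ A) = 4/5 ⇒ 0 = 0
¬((A ⇒ A) ⇔ A) ⇒ (B ⇒ ¬((A ⇒ A) ⇔ A)) = 0 ⇒ 0 = 1
and checking the remaining 35 assignments likewise gives ≥ 1 in every case.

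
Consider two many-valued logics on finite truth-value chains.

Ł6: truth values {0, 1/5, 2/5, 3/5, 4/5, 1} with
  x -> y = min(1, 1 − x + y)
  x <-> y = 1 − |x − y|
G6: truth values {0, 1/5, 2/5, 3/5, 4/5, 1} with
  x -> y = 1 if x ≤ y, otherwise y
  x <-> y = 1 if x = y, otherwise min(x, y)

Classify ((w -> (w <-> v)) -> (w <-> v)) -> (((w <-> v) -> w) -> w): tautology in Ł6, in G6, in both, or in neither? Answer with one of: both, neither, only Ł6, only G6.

only Ł6

In Ł6: every assignment gives 1 — tautology.
In G6: at v = 0, w = 1/5 the value is 1/5 — not a tautology.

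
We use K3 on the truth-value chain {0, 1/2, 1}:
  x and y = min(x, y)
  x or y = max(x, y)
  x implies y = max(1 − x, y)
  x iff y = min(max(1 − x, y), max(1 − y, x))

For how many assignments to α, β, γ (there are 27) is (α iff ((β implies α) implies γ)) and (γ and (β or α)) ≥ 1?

3

value 1: 3 assignments (counts)
value 1/2: 10 assignments
value 0: 14 assignments
So 3 of the 27 assignments meet the threshold.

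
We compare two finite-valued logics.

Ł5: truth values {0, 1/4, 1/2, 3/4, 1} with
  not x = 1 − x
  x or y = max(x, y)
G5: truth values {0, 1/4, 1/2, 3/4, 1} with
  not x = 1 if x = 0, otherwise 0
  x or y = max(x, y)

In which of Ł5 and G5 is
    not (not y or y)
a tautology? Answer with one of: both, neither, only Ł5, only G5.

neither

In Ł5: at y = 0 the value is 0 — not a tautology.
In G5: at y = 0 the value is 0 — not a tautology.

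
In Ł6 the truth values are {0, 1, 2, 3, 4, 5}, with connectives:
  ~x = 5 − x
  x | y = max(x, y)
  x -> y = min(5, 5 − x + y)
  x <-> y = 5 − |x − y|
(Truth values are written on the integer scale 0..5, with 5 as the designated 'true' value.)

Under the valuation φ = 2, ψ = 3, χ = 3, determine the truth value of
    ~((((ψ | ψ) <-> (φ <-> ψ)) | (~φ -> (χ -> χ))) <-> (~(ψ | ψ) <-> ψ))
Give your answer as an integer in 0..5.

ψ | ψ = 3 | 3 = 3
φ <-> ψ = 2 <-> 3 = 4
(ψ | ψ) <-> (φ <-> ψ) = 3 <-> 4 = 4
~φ = ~2 = 3
χ -> χ = 3 -> 3 = 5
~φ -> (χ -> χ) = 3 -> 5 = 5
((ψ | ψ) <-> (φ <-> ψ)) | (~φ -> (χ -> χ)) = 4 | 5 = 5
ψ | ψ = 3 | 3 = 3
~(ψ | ψ) = ~3 = 2
~(ψ | ψ) <-> ψ = 2 <-> 3 = 4
(((ψ | ψ) <-> (φ <-> ψ)) | (~φ -> (χ -> χ))) <-> (~(ψ | ψ) <-> ψ) = 5 <-> 4 = 4
~((((ψ | ψ) <-> (φ <-> ψ)) | (~φ -> (χ -> χ))) <-> (~(ψ | ψ) <-> ψ)) = ~4 = 1

1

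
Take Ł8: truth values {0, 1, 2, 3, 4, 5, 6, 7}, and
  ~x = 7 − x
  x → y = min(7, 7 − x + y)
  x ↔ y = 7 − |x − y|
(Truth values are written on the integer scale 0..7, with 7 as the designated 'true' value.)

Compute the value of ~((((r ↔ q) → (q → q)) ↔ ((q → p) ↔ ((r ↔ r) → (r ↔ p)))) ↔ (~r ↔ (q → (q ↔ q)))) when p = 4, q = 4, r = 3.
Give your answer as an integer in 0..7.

2

r ↔ q = 3 ↔ 4 = 6
q → q = 4 → 4 = 7
(r ↔ q) → (q → q) = 6 → 7 = 7
q → p = 4 → 4 = 7
r ↔ r = 3 ↔ 3 = 7
r ↔ p = 3 ↔ 4 = 6
(r ↔ r) → (r ↔ p) = 7 → 6 = 6
(q → p) ↔ ((r ↔ r) → (r ↔ p)) = 7 ↔ 6 = 6
((r ↔ q) → (q → q)) ↔ ((q → p) ↔ ((r ↔ r) → (r ↔ p))) = 7 ↔ 6 = 6
~r = ~3 = 4
q ↔ q = 4 ↔ 4 = 7
q → (q ↔ q) = 4 → 7 = 7
~r ↔ (q → (q ↔ q)) = 4 ↔ 7 = 4
(((r ↔ q) → (q → q)) ↔ ((q → p) ↔ ((r ↔ r) → (r ↔ p)))) ↔ (~r ↔ (q → (q ↔ q))) = 6 ↔ 4 = 5
~((((r ↔ q) → (q → q)) ↔ ((q → p) ↔ ((r ↔ r) → (r ↔ p)))) ↔ (~r ↔ (q → (q ↔ q)))) = ~5 = 2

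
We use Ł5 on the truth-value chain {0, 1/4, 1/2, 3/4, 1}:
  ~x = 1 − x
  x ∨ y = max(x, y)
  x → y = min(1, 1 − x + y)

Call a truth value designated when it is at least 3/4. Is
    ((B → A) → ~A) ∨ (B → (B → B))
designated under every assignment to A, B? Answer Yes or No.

Yes

At A = 1/2, B = 1, for instance:
B → A = 1 → 1/2 = 1/2
~A = ~1/2 = 1/2
(B → A) → ~A = 1/2 → 1/2 = 1
B → B = 1 → 1 = 1
B → (B → B) = 1 → 1 = 1
((B → A) → ~A) ∨ (B → (B → B)) = 1 ∨ 1 = 1
and checking the remaining 24 assignments likewise gives ≥ 3/4 in every case.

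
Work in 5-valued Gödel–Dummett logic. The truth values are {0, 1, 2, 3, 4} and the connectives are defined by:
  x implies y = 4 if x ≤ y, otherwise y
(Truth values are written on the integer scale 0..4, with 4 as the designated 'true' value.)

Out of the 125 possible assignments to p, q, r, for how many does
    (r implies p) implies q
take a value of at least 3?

70

value 4: 55 assignments (counts)
value 3: 15 assignments (counts)
value 2: 16 assignments
value 1: 18 assignments
value 0: 21 assignments
So 70 of the 125 assignments meet the threshold.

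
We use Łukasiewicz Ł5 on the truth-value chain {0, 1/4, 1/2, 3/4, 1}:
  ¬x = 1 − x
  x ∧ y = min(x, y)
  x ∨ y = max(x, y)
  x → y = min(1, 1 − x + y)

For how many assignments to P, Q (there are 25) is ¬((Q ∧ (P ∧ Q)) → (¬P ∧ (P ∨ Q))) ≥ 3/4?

value 1: 1 assignment (counts)
value 3/4: 1 assignment (counts)
value 1/2: 3 assignments
value 1/4: 2 assignments
value 0: 18 assignments
So 2 of the 25 assignments meet the threshold.

2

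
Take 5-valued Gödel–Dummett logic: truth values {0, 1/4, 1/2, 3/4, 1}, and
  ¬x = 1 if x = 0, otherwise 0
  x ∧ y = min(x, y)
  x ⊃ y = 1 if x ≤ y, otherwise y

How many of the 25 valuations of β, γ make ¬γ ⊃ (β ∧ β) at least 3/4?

22

value 1: 21 assignments (counts)
value 3/4: 1 assignment (counts)
value 1/2: 1 assignment
value 1/4: 1 assignment
value 0: 1 assignment
So 22 of the 25 assignments meet the threshold.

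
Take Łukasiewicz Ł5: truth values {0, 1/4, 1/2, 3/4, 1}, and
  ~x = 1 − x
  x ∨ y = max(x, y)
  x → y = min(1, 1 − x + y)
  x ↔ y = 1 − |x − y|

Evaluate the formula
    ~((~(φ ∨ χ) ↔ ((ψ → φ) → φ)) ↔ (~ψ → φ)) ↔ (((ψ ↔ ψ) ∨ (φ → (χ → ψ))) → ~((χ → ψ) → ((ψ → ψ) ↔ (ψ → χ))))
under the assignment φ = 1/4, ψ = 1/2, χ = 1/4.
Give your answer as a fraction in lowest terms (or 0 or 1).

φ ∨ χ = 1/4 ∨ 1/4 = 1/4
~(φ ∨ χ) = ~1/4 = 3/4
ψ → φ = 1/2 → 1/4 = 3/4
(ψ → φ) → φ = 3/4 → 1/4 = 1/2
~(φ ∨ χ) ↔ ((ψ → φ) → φ) = 3/4 ↔ 1/2 = 3/4
~ψ = ~1/2 = 1/2
~ψ → φ = 1/2 → 1/4 = 3/4
(~(φ ∨ χ) ↔ ((ψ → φ) → φ)) ↔ (~ψ → φ) = 3/4 ↔ 3/4 = 1
~((~(φ ∨ χ) ↔ ((ψ → φ) → φ)) ↔ (~ψ → φ)) = ~1 = 0
ψ ↔ ψ = 1/2 ↔ 1/2 = 1
χ → ψ = 1/4 → 1/2 = 1
φ → (χ → ψ) = 1/4 → 1 = 1
(ψ ↔ ψ) ∨ (φ → (χ → ψ)) = 1 ∨ 1 = 1
χ → ψ = 1/4 → 1/2 = 1
ψ → ψ = 1/2 → 1/2 = 1
ψ → χ = 1/2 → 1/4 = 3/4
(ψ → ψ) ↔ (ψ → χ) = 1 ↔ 3/4 = 3/4
(χ → ψ) → ((ψ → ψ) ↔ (ψ → χ)) = 1 → 3/4 = 3/4
~((χ → ψ) → ((ψ → ψ) ↔ (ψ → χ))) = ~3/4 = 1/4
((ψ ↔ ψ) ∨ (φ → (χ → ψ))) → ~((χ → ψ) → ((ψ → ψ) ↔ (ψ → χ))) = 1 → 1/4 = 1/4
~((~(φ ∨ χ) ↔ ((ψ → φ) → φ)) ↔ (~ψ → φ)) ↔ (((ψ ↔ ψ) ∨ (φ → (χ → ψ))) → ~((χ → ψ) → ((ψ → ψ) ↔ (ψ → χ)))) = 0 ↔ 1/4 = 3/4

3/4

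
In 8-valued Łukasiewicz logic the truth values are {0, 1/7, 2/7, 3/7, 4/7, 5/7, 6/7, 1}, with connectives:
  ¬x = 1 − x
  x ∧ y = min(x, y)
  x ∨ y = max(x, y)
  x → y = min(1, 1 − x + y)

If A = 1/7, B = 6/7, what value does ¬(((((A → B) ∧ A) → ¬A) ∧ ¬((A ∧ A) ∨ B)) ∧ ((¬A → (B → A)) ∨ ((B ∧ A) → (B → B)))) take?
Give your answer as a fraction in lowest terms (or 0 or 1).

A → B = 1/7 → 6/7 = 1
(A → B) ∧ A = 1 ∧ 1/7 = 1/7
¬A = ¬1/7 = 6/7
((A → B) ∧ A) → ¬A = 1/7 → 6/7 = 1
A ∧ A = 1/7 ∧ 1/7 = 1/7
(A ∧ A) ∨ B = 1/7 ∨ 6/7 = 6/7
¬((A ∧ A) ∨ B) = ¬6/7 = 1/7
(((A → B) ∧ A) → ¬A) ∧ ¬((A ∧ A) ∨ B) = 1 ∧ 1/7 = 1/7
¬A = ¬1/7 = 6/7
B → A = 6/7 → 1/7 = 2/7
¬A → (B → A) = 6/7 → 2/7 = 3/7
B ∧ A = 6/7 ∧ 1/7 = 1/7
B → B = 6/7 → 6/7 = 1
(B ∧ A) → (B → B) = 1/7 → 1 = 1
(¬A → (B → A)) ∨ ((B ∧ A) → (B → B)) = 3/7 ∨ 1 = 1
((((A → B) ∧ A) → ¬A) ∧ ¬((A ∧ A) ∨ B)) ∧ ((¬A → (B → A)) ∨ ((B ∧ A) → (B → B))) = 1/7 ∧ 1 = 1/7
¬(((((A → B) ∧ A) → ¬A) ∧ ¬((A ∧ A) ∨ B)) ∧ ((¬A → (B → A)) ∨ ((B ∧ A) → (B → B)))) = ¬1/7 = 6/7

6/7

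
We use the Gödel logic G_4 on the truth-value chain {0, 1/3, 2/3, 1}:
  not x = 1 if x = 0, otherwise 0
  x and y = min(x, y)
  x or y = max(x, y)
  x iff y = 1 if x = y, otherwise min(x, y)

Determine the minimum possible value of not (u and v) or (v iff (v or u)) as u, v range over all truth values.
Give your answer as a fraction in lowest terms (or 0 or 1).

Take u = 2/3, v = 1/3:
u and v = 2/3 and 1/3 = 1/3
not (u and v) = not 1/3 = 0
v or u = 1/3 or 2/3 = 2/3
v iff (v or u) = 1/3 iff 2/3 = 1/3
not (u and v) or (v iff (v or u)) = 0 or 1/3 = 1/3
No assignment yields a value below 1/3, so this is the minimum.

1/3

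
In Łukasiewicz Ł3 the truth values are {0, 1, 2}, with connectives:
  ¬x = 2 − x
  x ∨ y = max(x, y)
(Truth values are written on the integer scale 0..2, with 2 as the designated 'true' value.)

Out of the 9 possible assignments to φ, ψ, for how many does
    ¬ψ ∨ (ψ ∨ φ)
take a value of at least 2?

φ = 0, ψ = 0 ↦ 2  ≥
φ = 0, ψ = 1 ↦ 1  <
φ = 0, ψ = 2 ↦ 2  ≥
φ = 1, ψ = 0 ↦ 2  ≥
φ = 1, ψ = 1 ↦ 1  <
φ = 1, ψ = 2 ↦ 2  ≥
φ = 2, ψ = 0 ↦ 2  ≥
φ = 2, ψ = 1 ↦ 2  ≥
φ = 2, ψ = 2 ↦ 2  ≥
So 7 of the 9 assignments meet the threshold.

7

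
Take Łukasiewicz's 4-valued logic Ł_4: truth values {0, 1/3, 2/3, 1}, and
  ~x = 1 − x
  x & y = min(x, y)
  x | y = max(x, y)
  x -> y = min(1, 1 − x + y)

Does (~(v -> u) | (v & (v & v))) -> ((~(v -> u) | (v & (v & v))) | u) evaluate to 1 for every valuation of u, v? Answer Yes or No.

Yes

u = 0, v = 0 ↦ 1
u = 0, v = 1/3 ↦ 1
u = 0, v = 2/3 ↦ 1
u = 0, v = 1 ↦ 1
u = 1/3, v = 0 ↦ 1
u = 1/3, v = 1/3 ↦ 1
u = 1/3, v = 2/3 ↦ 1
u = 1/3, v = 1 ↦ 1
u = 2/3, v = 0 ↦ 1
u = 2/3, v = 1/3 ↦ 1
u = 2/3, v = 2/3 ↦ 1
u = 2/3, v = 1 ↦ 1
u = 1, v = 0 ↦ 1
u = 1, v = 1/3 ↦ 1
u = 1, v = 2/3 ↦ 1
u = 1, v = 1 ↦ 1
Every assignment gives a value ≥ 1.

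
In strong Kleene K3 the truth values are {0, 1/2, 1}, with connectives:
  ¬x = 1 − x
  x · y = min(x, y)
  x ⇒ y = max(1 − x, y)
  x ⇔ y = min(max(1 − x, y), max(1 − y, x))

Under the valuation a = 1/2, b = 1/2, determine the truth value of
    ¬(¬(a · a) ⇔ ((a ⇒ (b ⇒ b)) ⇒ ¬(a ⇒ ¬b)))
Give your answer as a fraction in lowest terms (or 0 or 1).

1/2

a · a = 1/2 · 1/2 = 1/2
¬(a · a) = ¬1/2 = 1/2
b ⇒ b = 1/2 ⇒ 1/2 = 1/2
a ⇒ (b ⇒ b) = 1/2 ⇒ 1/2 = 1/2
¬b = ¬1/2 = 1/2
a ⇒ ¬b = 1/2 ⇒ 1/2 = 1/2
¬(a ⇒ ¬b) = ¬1/2 = 1/2
(a ⇒ (b ⇒ b)) ⇒ ¬(a ⇒ ¬b) = 1/2 ⇒ 1/2 = 1/2
¬(a · a) ⇔ ((a ⇒ (b ⇒ b)) ⇒ ¬(a ⇒ ¬b)) = 1/2 ⇔ 1/2 = 1/2
¬(¬(a · a) ⇔ ((a ⇒ (b ⇒ b)) ⇒ ¬(a ⇒ ¬b))) = ¬1/2 = 1/2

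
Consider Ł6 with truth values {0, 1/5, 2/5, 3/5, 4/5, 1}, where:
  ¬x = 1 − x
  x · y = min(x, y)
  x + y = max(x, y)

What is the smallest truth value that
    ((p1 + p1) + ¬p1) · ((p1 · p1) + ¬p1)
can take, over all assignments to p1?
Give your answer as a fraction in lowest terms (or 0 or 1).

3/5

Take p1 = 2/5:
p1 + p1 = 2/5 + 2/5 = 2/5
¬p1 = ¬2/5 = 3/5
(p1 + p1) + ¬p1 = 2/5 + 3/5 = 3/5
p1 · p1 = 2/5 · 2/5 = 2/5
¬p1 = ¬2/5 = 3/5
(p1 · p1) + ¬p1 = 2/5 + 3/5 = 3/5
((p1 + p1) + ¬p1) · ((p1 · p1) + ¬p1) = 3/5 · 3/5 = 3/5
No assignment yields a value below 3/5, so this is the minimum.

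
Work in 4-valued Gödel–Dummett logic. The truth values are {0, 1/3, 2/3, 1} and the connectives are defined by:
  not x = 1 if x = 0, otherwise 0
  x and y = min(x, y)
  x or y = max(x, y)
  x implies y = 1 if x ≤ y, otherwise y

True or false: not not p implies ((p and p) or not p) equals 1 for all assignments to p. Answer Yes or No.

Counterexample: take p = 1/3.
not p = not 1/3 = 0
not not p = not 0 = 1
p and p = 1/3 and 1/3 = 1/3
not p = not 1/3 = 0
(p and p) or not p = 1/3 or 0 = 1/3
not not p implies ((p and p) or not p) = 1 implies 1/3 = 1/3
This gives 1/3 ≠ 1.

No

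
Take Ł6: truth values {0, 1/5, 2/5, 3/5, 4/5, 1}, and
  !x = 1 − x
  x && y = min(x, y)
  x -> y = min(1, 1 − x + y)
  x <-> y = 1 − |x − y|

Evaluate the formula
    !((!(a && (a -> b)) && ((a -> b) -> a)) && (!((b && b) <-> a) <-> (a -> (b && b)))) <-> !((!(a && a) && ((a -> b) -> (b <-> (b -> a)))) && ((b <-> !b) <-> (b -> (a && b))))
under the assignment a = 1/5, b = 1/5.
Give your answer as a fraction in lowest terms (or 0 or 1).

4/5

a -> b = 1/5 -> 1/5 = 1
a && (a -> b) = 1/5 && 1 = 1/5
!(a && (a -> b)) = !1/5 = 4/5
a -> b = 1/5 -> 1/5 = 1
(a -> b) -> a = 1 -> 1/5 = 1/5
!(a && (a -> b)) && ((a -> b) -> a) = 4/5 && 1/5 = 1/5
b && b = 1/5 && 1/5 = 1/5
(b && b) <-> a = 1/5 <-> 1/5 = 1
!((b && b) <-> a) = !1 = 0
b && b = 1/5 && 1/5 = 1/5
a -> (b && b) = 1/5 -> 1/5 = 1
!((b && b) <-> a) <-> (a -> (b && b)) = 0 <-> 1 = 0
(!(a && (a -> b)) && ((a -> b) -> a)) && (!((b && b) <-> a) <-> (a -> (b && b))) = 1/5 && 0 = 0
!((!(a && (a -> b)) && ((a -> b) -> a)) && (!((b && b) <-> a) <-> (a -> (b && b)))) = !0 = 1
a && a = 1/5 && 1/5 = 1/5
!(a && a) = !1/5 = 4/5
a -> b = 1/5 -> 1/5 = 1
b -> a = 1/5 -> 1/5 = 1
b <-> (b -> a) = 1/5 <-> 1 = 1/5
(a -> b) -> (b <-> (b -> a)) = 1 -> 1/5 = 1/5
!(a && a) && ((a -> b) -> (b <-> (b -> a))) = 4/5 && 1/5 = 1/5
!b = !1/5 = 4/5
b <-> !b = 1/5 <-> 4/5 = 2/5
a && b = 1/5 && 1/5 = 1/5
b -> (a && b) = 1/5 -> 1/5 = 1
(b <-> !b) <-> (b -> (a && b)) = 2/5 <-> 1 = 2/5
(!(a && a) && ((a -> b) -> (b <-> (b -> a)))) && ((b <-> !b) <-> (b -> (a && b))) = 1/5 && 2/5 = 1/5
!((!(a && a) && ((a -> b) -> (b <-> (b -> a)))) && ((b <-> !b) <-> (b -> (a && b)))) = !1/5 = 4/5
!((!(a && (a -> b)) && ((a -> b) -> a)) && (!((b && b) <-> a) <-> (a -> (b && b)))) <-> !((!(a && a) && ((a -> b) -> (b <-> (b -> a)))) && ((b <-> !b) <-> (b -> (a && b)))) = 1 <-> 4/5 = 4/5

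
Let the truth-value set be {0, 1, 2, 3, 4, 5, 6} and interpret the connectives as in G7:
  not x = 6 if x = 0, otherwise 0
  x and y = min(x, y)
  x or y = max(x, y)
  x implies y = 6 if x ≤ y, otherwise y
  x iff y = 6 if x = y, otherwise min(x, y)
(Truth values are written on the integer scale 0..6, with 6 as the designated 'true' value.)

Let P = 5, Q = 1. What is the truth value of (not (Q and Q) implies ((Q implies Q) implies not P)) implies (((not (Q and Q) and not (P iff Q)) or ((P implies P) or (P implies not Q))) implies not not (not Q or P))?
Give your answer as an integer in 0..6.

Q and Q = 1 and 1 = 1
not (Q and Q) = not 1 = 0
Q implies Q = 1 implies 1 = 6
not P = not 5 = 0
(Q implies Q) implies not P = 6 implies 0 = 0
not (Q and Q) implies ((Q implies Q) implies not P) = 0 implies 0 = 6
Q and Q = 1 and 1 = 1
not (Q and Q) = not 1 = 0
P iff Q = 5 iff 1 = 1
not (P iff Q) = not 1 = 0
not (Q and Q) and not (P iff Q) = 0 and 0 = 0
P implies P = 5 implies 5 = 6
not Q = not 1 = 0
P implies not Q = 5 implies 0 = 0
(P implies P) or (P implies not Q) = 6 or 0 = 6
(not (Q and Q) and not (P iff Q)) or ((P implies P) or (P implies not Q)) = 0 or 6 = 6
not Q = not 1 = 0
not Q or P = 0 or 5 = 5
not (not Q or P) = not 5 = 0
not not (not Q or P) = not 0 = 6
((not (Q and Q) and not (P iff Q)) or ((P implies P) or (P implies not Q))) implies not not (not Q or P) = 6 implies 6 = 6
(not (Q and Q) implies ((Q implies Q) implies not P)) implies (((not (Q and Q) and not (P iff Q)) or ((P implies P) or (P implies not Q))) implies not not (not Q or P)) = 6 implies 6 = 6

6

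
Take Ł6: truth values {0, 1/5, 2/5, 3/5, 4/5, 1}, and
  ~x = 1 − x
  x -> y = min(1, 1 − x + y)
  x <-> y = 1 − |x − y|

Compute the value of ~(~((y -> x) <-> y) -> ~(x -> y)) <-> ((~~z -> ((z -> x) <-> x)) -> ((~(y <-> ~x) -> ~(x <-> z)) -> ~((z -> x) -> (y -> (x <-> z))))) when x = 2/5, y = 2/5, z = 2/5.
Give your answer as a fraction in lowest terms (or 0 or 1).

y -> x = 2/5 -> 2/5 = 1
(y -> x) <-> y = 1 <-> 2/5 = 2/5
~((y -> x) <-> y) = ~2/5 = 3/5
x -> y = 2/5 -> 2/5 = 1
~(x -> y) = ~1 = 0
~((y -> x) <-> y) -> ~(x -> y) = 3/5 -> 0 = 2/5
~(~((y -> x) <-> y) -> ~(x -> y)) = ~2/5 = 3/5
~z = ~2/5 = 3/5
~~z = ~3/5 = 2/5
z -> x = 2/5 -> 2/5 = 1
(z -> x) <-> x = 1 <-> 2/5 = 2/5
~~z -> ((z -> x) <-> x) = 2/5 -> 2/5 = 1
~x = ~2/5 = 3/5
y <-> ~x = 2/5 <-> 3/5 = 4/5
~(y <-> ~x) = ~4/5 = 1/5
x <-> z = 2/5 <-> 2/5 = 1
~(x <-> z) = ~1 = 0
~(y <-> ~x) -> ~(x <-> z) = 1/5 -> 0 = 4/5
z -> x = 2/5 -> 2/5 = 1
x <-> z = 2/5 <-> 2/5 = 1
y -> (x <-> z) = 2/5 -> 1 = 1
(z -> x) -> (y -> (x <-> z)) = 1 -> 1 = 1
~((z -> x) -> (y -> (x <-> z))) = ~1 = 0
(~(y <-> ~x) -> ~(x <-> z)) -> ~((z -> x) -> (y -> (x <-> z))) = 4/5 -> 0 = 1/5
(~~z -> ((z -> x) <-> x)) -> ((~(y <-> ~x) -> ~(x <-> z)) -> ~((z -> x) -> (y -> (x <-> z)))) = 1 -> 1/5 = 1/5
~(~((y -> x) <-> y) -> ~(x -> y)) <-> ((~~z -> ((z -> x) <-> x)) -> ((~(y <-> ~x) -> ~(x <-> z)) -> ~((z -> x) -> (y -> (x <-> z))))) = 3/5 <-> 1/5 = 3/5

3/5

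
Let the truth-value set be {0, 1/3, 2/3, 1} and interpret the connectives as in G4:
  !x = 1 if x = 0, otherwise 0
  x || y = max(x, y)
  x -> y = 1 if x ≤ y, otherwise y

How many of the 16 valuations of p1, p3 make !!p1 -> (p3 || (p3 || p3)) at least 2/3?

p1 = 0, p3 = 0 ↦ 1  ≥
p1 = 0, p3 = 1/3 ↦ 1  ≥
p1 = 0, p3 = 2/3 ↦ 1  ≥
p1 = 0, p3 = 1 ↦ 1  ≥
p1 = 1/3, p3 = 0 ↦ 0  <
p1 = 1/3, p3 = 1/3 ↦ 1/3  <
p1 = 1/3, p3 = 2/3 ↦ 2/3  ≥
p1 = 1/3, p3 = 1 ↦ 1  ≥
p1 = 2/3, p3 = 0 ↦ 0  <
p1 = 2/3, p3 = 1/3 ↦ 1/3  <
p1 = 2/3, p3 = 2/3 ↦ 2/3  ≥
p1 = 2/3, p3 = 1 ↦ 1  ≥
p1 = 1, p3 = 0 ↦ 0  <
p1 = 1, p3 = 1/3 ↦ 1/3  <
p1 = 1, p3 = 2/3 ↦ 2/3  ≥
p1 = 1, p3 = 1 ↦ 1  ≥
So 10 of the 16 assignments meet the threshold.

10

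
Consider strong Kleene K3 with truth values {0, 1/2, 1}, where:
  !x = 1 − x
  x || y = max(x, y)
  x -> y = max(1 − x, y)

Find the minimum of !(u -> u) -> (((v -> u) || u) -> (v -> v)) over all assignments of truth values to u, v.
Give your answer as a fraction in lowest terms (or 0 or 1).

1/2

Take u = 1/2, v = 1/2:
u -> u = 1/2 -> 1/2 = 1/2
!(u -> u) = !1/2 = 1/2
v -> u = 1/2 -> 1/2 = 1/2
(v -> u) || u = 1/2 || 1/2 = 1/2
v -> v = 1/2 -> 1/2 = 1/2
((v -> u) || u) -> (v -> v) = 1/2 -> 1/2 = 1/2
!(u -> u) -> (((v -> u) || u) -> (v -> v)) = 1/2 -> 1/2 = 1/2
No assignment yields a value below 1/2, so this is the minimum.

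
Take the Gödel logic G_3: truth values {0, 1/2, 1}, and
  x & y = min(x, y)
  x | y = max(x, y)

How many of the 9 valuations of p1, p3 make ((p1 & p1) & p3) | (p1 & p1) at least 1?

3

p1 = 0, p3 = 0 ↦ 0  <
p1 = 0, p3 = 1/2 ↦ 0  <
p1 = 0, p3 = 1 ↦ 0  <
p1 = 1/2, p3 = 0 ↦ 1/2  <
p1 = 1/2, p3 = 1/2 ↦ 1/2  <
p1 = 1/2, p3 = 1 ↦ 1/2  <
p1 = 1, p3 = 0 ↦ 1  ≥
p1 = 1, p3 = 1/2 ↦ 1  ≥
p1 = 1, p3 = 1 ↦ 1  ≥
So 3 of the 9 assignments meet the threshold.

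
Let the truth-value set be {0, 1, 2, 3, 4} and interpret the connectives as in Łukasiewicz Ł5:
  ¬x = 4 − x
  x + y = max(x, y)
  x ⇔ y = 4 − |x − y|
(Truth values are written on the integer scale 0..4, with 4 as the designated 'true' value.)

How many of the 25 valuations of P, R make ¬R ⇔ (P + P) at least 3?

value 4: 5 assignments (counts)
value 3: 8 assignments (counts)
value 2: 6 assignments
value 1: 4 assignments
value 0: 2 assignments
So 13 of the 25 assignments meet the threshold.

13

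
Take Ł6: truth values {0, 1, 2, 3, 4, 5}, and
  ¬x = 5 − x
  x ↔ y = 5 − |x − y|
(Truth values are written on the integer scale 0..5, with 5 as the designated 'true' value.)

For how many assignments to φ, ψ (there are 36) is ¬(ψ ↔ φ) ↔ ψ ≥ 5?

8

value 5: 8 assignments (counts)
value 4: 10 assignments
value 3: 7 assignments
value 2: 6 assignments
value 1: 3 assignments
value 0: 2 assignments
So 8 of the 36 assignments meet the threshold.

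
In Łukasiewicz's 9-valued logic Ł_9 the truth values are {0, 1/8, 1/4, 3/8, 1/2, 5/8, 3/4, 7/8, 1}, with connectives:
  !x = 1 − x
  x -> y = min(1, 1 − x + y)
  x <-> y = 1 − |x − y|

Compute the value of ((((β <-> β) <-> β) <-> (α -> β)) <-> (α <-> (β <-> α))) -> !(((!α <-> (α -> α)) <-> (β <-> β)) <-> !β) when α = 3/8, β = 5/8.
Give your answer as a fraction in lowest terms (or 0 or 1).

β <-> β = 5/8 <-> 5/8 = 1
(β <-> β) <-> β = 1 <-> 5/8 = 5/8
α -> β = 3/8 -> 5/8 = 1
((β <-> β) <-> β) <-> (α -> β) = 5/8 <-> 1 = 5/8
β <-> α = 5/8 <-> 3/8 = 3/4
α <-> (β <-> α) = 3/8 <-> 3/4 = 5/8
(((β <-> β) <-> β) <-> (α -> β)) <-> (α <-> (β <-> α)) = 5/8 <-> 5/8 = 1
!α = !3/8 = 5/8
α -> α = 3/8 -> 3/8 = 1
!α <-> (α -> α) = 5/8 <-> 1 = 5/8
β <-> β = 5/8 <-> 5/8 = 1
(!α <-> (α -> α)) <-> (β <-> β) = 5/8 <-> 1 = 5/8
!β = !5/8 = 3/8
((!α <-> (α -> α)) <-> (β <-> β)) <-> !β = 5/8 <-> 3/8 = 3/4
!(((!α <-> (α -> α)) <-> (β <-> β)) <-> !β) = !3/4 = 1/4
((((β <-> β) <-> β) <-> (α -> β)) <-> (α <-> (β <-> α))) -> !(((!α <-> (α -> α)) <-> (β <-> β)) <-> !β) = 1 -> 1/4 = 1/4

1/4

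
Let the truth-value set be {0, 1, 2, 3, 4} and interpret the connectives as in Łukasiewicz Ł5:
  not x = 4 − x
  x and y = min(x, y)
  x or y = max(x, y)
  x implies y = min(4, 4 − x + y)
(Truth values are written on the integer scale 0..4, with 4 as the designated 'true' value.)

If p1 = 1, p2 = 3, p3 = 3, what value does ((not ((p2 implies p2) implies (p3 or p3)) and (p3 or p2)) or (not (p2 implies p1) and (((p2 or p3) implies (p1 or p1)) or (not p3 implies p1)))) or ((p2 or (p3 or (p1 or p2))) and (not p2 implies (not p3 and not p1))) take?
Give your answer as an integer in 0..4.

3

p2 implies p2 = 3 implies 3 = 4
p3 or p3 = 3 or 3 = 3
(p2 implies p2) implies (p3 or p3) = 4 implies 3 = 3
not ((p2 implies p2) implies (p3 or p3)) = not 3 = 1
p3 or p2 = 3 or 3 = 3
not ((p2 implies p2) implies (p3 or p3)) and (p3 or p2) = 1 and 3 = 1
p2 implies p1 = 3 implies 1 = 2
not (p2 implies p1) = not 2 = 2
p2 or p3 = 3 or 3 = 3
p1 or p1 = 1 or 1 = 1
(p2 or p3) implies (p1 or p1) = 3 implies 1 = 2
not p3 = not 3 = 1
not p3 implies p1 = 1 implies 1 = 4
((p2 or p3) implies (p1 or p1)) or (not p3 implies p1) = 2 or 4 = 4
not (p2 implies p1) and (((p2 or p3) implies (p1 or p1)) or (not p3 implies p1)) = 2 and 4 = 2
(not ((p2 implies p2) implies (p3 or p3)) and (p3 or p2)) or (not (p2 implies p1) and (((p2 or p3) implies (p1 or p1)) or (not p3 implies p1))) = 1 or 2 = 2
p1 or p2 = 1 or 3 = 3
p3 or (p1 or p2) = 3 or 3 = 3
p2 or (p3 or (p1 or p2)) = 3 or 3 = 3
not p2 = not 3 = 1
not p3 = not 3 = 1
not p1 = not 1 = 3
not p3 and not p1 = 1 and 3 = 1
not p2 implies (not p3 and not p1) = 1 implies 1 = 4
(p2 or (p3 or (p1 or p2))) and (not p2 implies (not p3 and not p1)) = 3 and 4 = 3
((not ((p2 implies p2) implies (p3 or p3)) and (p3 or p2)) or (not (p2 implies p1) and (((p2 or p3) implies (p1 or p1)) or (not p3 implies p1)))) or ((p2 or (p3 or (p1 or p2))) and (not p2 implies (not p3 and not p1))) = 2 or 3 = 3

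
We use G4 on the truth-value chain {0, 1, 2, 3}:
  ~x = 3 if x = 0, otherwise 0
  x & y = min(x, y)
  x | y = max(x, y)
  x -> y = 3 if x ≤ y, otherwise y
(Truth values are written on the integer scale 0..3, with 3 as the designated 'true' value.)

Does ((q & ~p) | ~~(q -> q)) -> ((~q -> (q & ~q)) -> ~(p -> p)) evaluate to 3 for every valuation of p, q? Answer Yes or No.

Counterexample: take p = 0, q = 1.
~p = ~0 = 3
q & ~p = 1 & 3 = 1
q -> q = 1 -> 1 = 3
~(q -> q) = ~3 = 0
~~(q -> q) = ~0 = 3
(q & ~p) | ~~(q -> q) = 1 | 3 = 3
~q = ~1 = 0
~q = ~1 = 0
q & ~q = 1 & 0 = 0
~q -> (q & ~q) = 0 -> 0 = 3
p -> p = 0 -> 0 = 3
~(p -> p) = ~3 = 0
(~q -> (q & ~q)) -> ~(p -> p) = 3 -> 0 = 0
((q & ~p) | ~~(q -> q)) -> ((~q -> (q & ~q)) -> ~(p -> p)) = 3 -> 0 = 0
This gives 0 ≠ 3.

No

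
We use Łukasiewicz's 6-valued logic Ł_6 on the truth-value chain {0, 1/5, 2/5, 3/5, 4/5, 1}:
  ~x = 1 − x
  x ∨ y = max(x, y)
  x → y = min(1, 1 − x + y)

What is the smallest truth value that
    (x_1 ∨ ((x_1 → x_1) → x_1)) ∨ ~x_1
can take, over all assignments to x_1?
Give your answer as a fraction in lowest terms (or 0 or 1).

Take x_1 = 2/5:
x_1 → x_1 = 2/5 → 2/5 = 1
(x_1 → x_1) → x_1 = 1 → 2/5 = 2/5
x_1 ∨ ((x_1 → x_1) → x_1) = 2/5 ∨ 2/5 = 2/5
~x_1 = ~2/5 = 3/5
(x_1 ∨ ((x_1 → x_1) → x_1)) ∨ ~x_1 = 2/5 ∨ 3/5 = 3/5
No assignment yields a value below 3/5, so this is the minimum.

3/5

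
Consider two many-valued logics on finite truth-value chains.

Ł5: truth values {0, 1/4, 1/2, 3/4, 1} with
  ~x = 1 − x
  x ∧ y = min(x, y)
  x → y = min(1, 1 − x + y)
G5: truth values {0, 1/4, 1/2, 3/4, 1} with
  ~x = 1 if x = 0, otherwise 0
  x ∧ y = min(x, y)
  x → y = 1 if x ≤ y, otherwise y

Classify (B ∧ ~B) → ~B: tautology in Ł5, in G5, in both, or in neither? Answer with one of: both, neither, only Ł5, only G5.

both

In Ł5: every assignment gives 1 — tautology.
In G5: every assignment gives 1 — tautology.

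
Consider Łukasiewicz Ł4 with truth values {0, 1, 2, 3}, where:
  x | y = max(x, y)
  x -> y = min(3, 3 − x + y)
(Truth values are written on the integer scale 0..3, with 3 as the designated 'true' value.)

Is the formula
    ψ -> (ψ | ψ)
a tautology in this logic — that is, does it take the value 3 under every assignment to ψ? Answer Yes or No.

ψ = 0 ↦ 3
ψ = 1 ↦ 3
ψ = 2 ↦ 3
ψ = 3 ↦ 3
Every assignment gives a value ≥ 3.

Yes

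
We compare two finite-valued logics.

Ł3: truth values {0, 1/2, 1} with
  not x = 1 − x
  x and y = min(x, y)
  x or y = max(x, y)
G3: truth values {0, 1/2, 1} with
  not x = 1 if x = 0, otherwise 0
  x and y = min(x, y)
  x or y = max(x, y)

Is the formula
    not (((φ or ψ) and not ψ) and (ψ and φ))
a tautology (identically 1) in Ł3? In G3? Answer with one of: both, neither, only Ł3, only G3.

only G3

In Ł3: at φ = 1/2, ψ = 1/2 the value is 1/2 — not a tautology.
In G3: every assignment gives 1 — tautology.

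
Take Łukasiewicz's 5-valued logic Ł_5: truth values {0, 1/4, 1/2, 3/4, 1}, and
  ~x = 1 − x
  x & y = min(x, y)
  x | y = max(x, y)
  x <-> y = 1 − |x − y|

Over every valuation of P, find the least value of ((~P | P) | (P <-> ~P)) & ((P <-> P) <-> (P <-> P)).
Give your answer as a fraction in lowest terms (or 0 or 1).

Take P = 1/4:
~P = ~1/4 = 3/4
~P | P = 3/4 | 1/4 = 3/4
~P = ~1/4 = 3/4
P <-> ~P = 1/4 <-> 3/4 = 1/2
(~P | P) | (P <-> ~P) = 3/4 | 1/2 = 3/4
P <-> P = 1/4 <-> 1/4 = 1
P <-> P = 1/4 <-> 1/4 = 1
(P <-> P) <-> (P <-> P) = 1 <-> 1 = 1
((~P | P) | (P <-> ~P)) & ((P <-> P) <-> (P <-> P)) = 3/4 & 1 = 3/4
No assignment yields a value below 3/4, so this is the minimum.

3/4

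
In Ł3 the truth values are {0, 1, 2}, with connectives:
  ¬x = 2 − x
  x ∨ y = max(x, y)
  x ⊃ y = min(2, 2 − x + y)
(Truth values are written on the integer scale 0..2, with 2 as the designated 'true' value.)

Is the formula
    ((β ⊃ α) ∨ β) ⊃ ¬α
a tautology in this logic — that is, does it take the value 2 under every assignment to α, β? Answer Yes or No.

No

Counterexample: take α = 1, β = 0.
β ⊃ α = 0 ⊃ 1 = 2
(β ⊃ α) ∨ β = 2 ∨ 0 = 2
¬α = ¬1 = 1
((β ⊃ α) ∨ β) ⊃ ¬α = 2 ⊃ 1 = 1
This gives 1 ≠ 2.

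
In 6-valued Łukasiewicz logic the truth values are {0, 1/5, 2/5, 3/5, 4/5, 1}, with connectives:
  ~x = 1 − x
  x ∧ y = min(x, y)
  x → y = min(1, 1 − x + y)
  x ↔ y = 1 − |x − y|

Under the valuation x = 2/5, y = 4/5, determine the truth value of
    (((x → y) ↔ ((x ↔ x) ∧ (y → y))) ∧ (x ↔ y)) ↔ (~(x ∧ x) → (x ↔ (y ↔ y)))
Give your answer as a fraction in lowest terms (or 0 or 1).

4/5

x → y = 2/5 → 4/5 = 1
x ↔ x = 2/5 ↔ 2/5 = 1
y → y = 4/5 → 4/5 = 1
(x ↔ x) ∧ (y → y) = 1 ∧ 1 = 1
(x → y) ↔ ((x ↔ x) ∧ (y → y)) = 1 ↔ 1 = 1
x ↔ y = 2/5 ↔ 4/5 = 3/5
((x → y) ↔ ((x ↔ x) ∧ (y → y))) ∧ (x ↔ y) = 1 ∧ 3/5 = 3/5
x ∧ x = 2/5 ∧ 2/5 = 2/5
~(x ∧ x) = ~2/5 = 3/5
y ↔ y = 4/5 ↔ 4/5 = 1
x ↔ (y ↔ y) = 2/5 ↔ 1 = 2/5
~(x ∧ x) → (x ↔ (y ↔ y)) = 3/5 → 2/5 = 4/5
(((x → y) ↔ ((x ↔ x) ∧ (y → y))) ∧ (x ↔ y)) ↔ (~(x ∧ x) → (x ↔ (y ↔ y))) = 3/5 ↔ 4/5 = 4/5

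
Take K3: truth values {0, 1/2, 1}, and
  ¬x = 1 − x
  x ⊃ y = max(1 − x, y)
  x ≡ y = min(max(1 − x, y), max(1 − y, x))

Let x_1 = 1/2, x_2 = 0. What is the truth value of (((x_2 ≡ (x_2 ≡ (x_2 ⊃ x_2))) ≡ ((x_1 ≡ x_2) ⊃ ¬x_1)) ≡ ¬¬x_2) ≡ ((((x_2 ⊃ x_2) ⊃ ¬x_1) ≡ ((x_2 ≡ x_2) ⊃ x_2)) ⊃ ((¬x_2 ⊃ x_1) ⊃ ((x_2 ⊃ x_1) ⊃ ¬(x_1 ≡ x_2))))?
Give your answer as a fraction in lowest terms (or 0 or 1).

1/2

x_2 ⊃ x_2 = 0 ⊃ 0 = 1
x_2 ≡ (x_2 ⊃ x_2) = 0 ≡ 1 = 0
x_2 ≡ (x_2 ≡ (x_2 ⊃ x_2)) = 0 ≡ 0 = 1
x_1 ≡ x_2 = 1/2 ≡ 0 = 1/2
¬x_1 = ¬1/2 = 1/2
(x_1 ≡ x_2) ⊃ ¬x_1 = 1/2 ⊃ 1/2 = 1/2
(x_2 ≡ (x_2 ≡ (x_2 ⊃ x_2))) ≡ ((x_1 ≡ x_2) ⊃ ¬x_1) = 1 ≡ 1/2 = 1/2
¬x_2 = ¬0 = 1
¬¬x_2 = ¬1 = 0
((x_2 ≡ (x_2 ≡ (x_2 ⊃ x_2))) ≡ ((x_1 ≡ x_2) ⊃ ¬x_1)) ≡ ¬¬x_2 = 1/2 ≡ 0 = 1/2
x_2 ⊃ x_2 = 0 ⊃ 0 = 1
¬x_1 = ¬1/2 = 1/2
(x_2 ⊃ x_2) ⊃ ¬x_1 = 1 ⊃ 1/2 = 1/2
x_2 ≡ x_2 = 0 ≡ 0 = 1
(x_2 ≡ x_2) ⊃ x_2 = 1 ⊃ 0 = 0
((x_2 ⊃ x_2) ⊃ ¬x_1) ≡ ((x_2 ≡ x_2) ⊃ x_2) = 1/2 ≡ 0 = 1/2
¬x_2 = ¬0 = 1
¬x_2 ⊃ x_1 = 1 ⊃ 1/2 = 1/2
x_2 ⊃ x_1 = 0 ⊃ 1/2 = 1
x_1 ≡ x_2 = 1/2 ≡ 0 = 1/2
¬(x_1 ≡ x_2) = ¬1/2 = 1/2
(x_2 ⊃ x_1) ⊃ ¬(x_1 ≡ x_2) = 1 ⊃ 1/2 = 1/2
(¬x_2 ⊃ x_1) ⊃ ((x_2 ⊃ x_1) ⊃ ¬(x_1 ≡ x_2)) = 1/2 ⊃ 1/2 = 1/2
(((x_2 ⊃ x_2) ⊃ ¬x_1) ≡ ((x_2 ≡ x_2) ⊃ x_2)) ⊃ ((¬x_2 ⊃ x_1) ⊃ ((x_2 ⊃ x_1) ⊃ ¬(x_1 ≡ x_2))) = 1/2 ⊃ 1/2 = 1/2
(((x_2 ≡ (x_2 ≡ (x_2 ⊃ x_2))) ≡ ((x_1 ≡ x_2) ⊃ ¬x_1)) ≡ ¬¬x_2) ≡ ((((x_2 ⊃ x_2) ⊃ ¬x_1) ≡ ((x_2 ≡ x_2) ⊃ x_2)) ⊃ ((¬x_2 ⊃ x_1) ⊃ ((x_2 ⊃ x_1) ⊃ ¬(x_1 ≡ x_2)))) = 1/2 ≡ 1/2 = 1/2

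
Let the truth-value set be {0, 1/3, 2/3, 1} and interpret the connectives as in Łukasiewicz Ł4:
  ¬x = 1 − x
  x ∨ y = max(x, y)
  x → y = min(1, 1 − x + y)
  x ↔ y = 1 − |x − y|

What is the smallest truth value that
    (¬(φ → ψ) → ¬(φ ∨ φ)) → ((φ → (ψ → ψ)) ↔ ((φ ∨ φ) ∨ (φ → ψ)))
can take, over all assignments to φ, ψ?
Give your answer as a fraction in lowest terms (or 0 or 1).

2/3

Take φ = 1/3, ψ = 0:
φ → ψ = 1/3 → 0 = 2/3
¬(φ → ψ) = ¬2/3 = 1/3
φ ∨ φ = 1/3 ∨ 1/3 = 1/3
¬(φ ∨ φ) = ¬1/3 = 2/3
¬(φ → ψ) → ¬(φ ∨ φ) = 1/3 → 2/3 = 1
ψ → ψ = 0 → 0 = 1
φ → (ψ → ψ) = 1/3 → 1 = 1
φ ∨ φ = 1/3 ∨ 1/3 = 1/3
φ → ψ = 1/3 → 0 = 2/3
(φ ∨ φ) ∨ (φ → ψ) = 1/3 ∨ 2/3 = 2/3
(φ → (ψ → ψ)) ↔ ((φ ∨ φ) ∨ (φ → ψ)) = 1 ↔ 2/3 = 2/3
(¬(φ → ψ) → ¬(φ ∨ φ)) → ((φ → (ψ → ψ)) ↔ ((φ ∨ φ) ∨ (φ → ψ))) = 1 → 2/3 = 2/3
No assignment yields a value below 2/3, so this is the minimum.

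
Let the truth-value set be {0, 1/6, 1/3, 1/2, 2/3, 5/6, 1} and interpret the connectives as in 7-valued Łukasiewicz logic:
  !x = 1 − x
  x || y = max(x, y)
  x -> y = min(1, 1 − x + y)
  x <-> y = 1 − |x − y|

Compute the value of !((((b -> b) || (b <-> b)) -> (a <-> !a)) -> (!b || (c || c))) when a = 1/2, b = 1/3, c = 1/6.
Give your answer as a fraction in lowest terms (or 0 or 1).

1/3

b -> b = 1/3 -> 1/3 = 1
b <-> b = 1/3 <-> 1/3 = 1
(b -> b) || (b <-> b) = 1 || 1 = 1
!a = !1/2 = 1/2
a <-> !a = 1/2 <-> 1/2 = 1
((b -> b) || (b <-> b)) -> (a <-> !a) = 1 -> 1 = 1
!b = !1/3 = 2/3
c || c = 1/6 || 1/6 = 1/6
!b || (c || c) = 2/3 || 1/6 = 2/3
(((b -> b) || (b <-> b)) -> (a <-> !a)) -> (!b || (c || c)) = 1 -> 2/3 = 2/3
!((((b -> b) || (b <-> b)) -> (a <-> !a)) -> (!b || (c || c))) = !2/3 = 1/3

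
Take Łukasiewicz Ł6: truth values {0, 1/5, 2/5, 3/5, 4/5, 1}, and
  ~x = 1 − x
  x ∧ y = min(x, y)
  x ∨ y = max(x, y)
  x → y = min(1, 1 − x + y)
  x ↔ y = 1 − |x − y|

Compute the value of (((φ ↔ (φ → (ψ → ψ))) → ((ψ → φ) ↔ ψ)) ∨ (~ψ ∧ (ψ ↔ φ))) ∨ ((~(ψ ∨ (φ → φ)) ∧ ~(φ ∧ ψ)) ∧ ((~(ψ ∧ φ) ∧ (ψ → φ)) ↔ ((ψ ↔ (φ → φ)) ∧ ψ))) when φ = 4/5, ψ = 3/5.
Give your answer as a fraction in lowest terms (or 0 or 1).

4/5

ψ → ψ = 3/5 → 3/5 = 1
φ → (ψ → ψ) = 4/5 → 1 = 1
φ ↔ (φ → (ψ → ψ)) = 4/5 ↔ 1 = 4/5
ψ → φ = 3/5 → 4/5 = 1
(ψ → φ) ↔ ψ = 1 ↔ 3/5 = 3/5
(φ ↔ (φ → (ψ → ψ))) → ((ψ → φ) ↔ ψ) = 4/5 → 3/5 = 4/5
~ψ = ~3/5 = 2/5
ψ ↔ φ = 3/5 ↔ 4/5 = 4/5
~ψ ∧ (ψ ↔ φ) = 2/5 ∧ 4/5 = 2/5
((φ ↔ (φ → (ψ → ψ))) → ((ψ → φ) ↔ ψ)) ∨ (~ψ ∧ (ψ ↔ φ)) = 4/5 ∨ 2/5 = 4/5
φ → φ = 4/5 → 4/5 = 1
ψ ∨ (φ → φ) = 3/5 ∨ 1 = 1
~(ψ ∨ (φ → φ)) = ~1 = 0
φ ∧ ψ = 4/5 ∧ 3/5 = 3/5
~(φ ∧ ψ) = ~3/5 = 2/5
~(ψ ∨ (φ → φ)) ∧ ~(φ ∧ ψ) = 0 ∧ 2/5 = 0
ψ ∧ φ = 3/5 ∧ 4/5 = 3/5
~(ψ ∧ φ) = ~3/5 = 2/5
ψ → φ = 3/5 → 4/5 = 1
~(ψ ∧ φ) ∧ (ψ → φ) = 2/5 ∧ 1 = 2/5
φ → φ = 4/5 → 4/5 = 1
ψ ↔ (φ → φ) = 3/5 ↔ 1 = 3/5
(ψ ↔ (φ → φ)) ∧ ψ = 3/5 ∧ 3/5 = 3/5
(~(ψ ∧ φ) ∧ (ψ → φ)) ↔ ((ψ ↔ (φ → φ)) ∧ ψ) = 2/5 ↔ 3/5 = 4/5
(~(ψ ∨ (φ → φ)) ∧ ~(φ ∧ ψ)) ∧ ((~(ψ ∧ φ) ∧ (ψ → φ)) ↔ ((ψ ↔ (φ → φ)) ∧ ψ)) = 0 ∧ 4/5 = 0
(((φ ↔ (φ → (ψ → ψ))) → ((ψ → φ) ↔ ψ)) ∨ (~ψ ∧ (ψ ↔ φ))) ∨ ((~(ψ ∨ (φ → φ)) ∧ ~(φ ∧ ψ)) ∧ ((~(ψ ∧ φ) ∧ (ψ → φ)) ↔ ((ψ ↔ (φ → φ)) ∧ ψ))) = 4/5 ∨ 0 = 4/5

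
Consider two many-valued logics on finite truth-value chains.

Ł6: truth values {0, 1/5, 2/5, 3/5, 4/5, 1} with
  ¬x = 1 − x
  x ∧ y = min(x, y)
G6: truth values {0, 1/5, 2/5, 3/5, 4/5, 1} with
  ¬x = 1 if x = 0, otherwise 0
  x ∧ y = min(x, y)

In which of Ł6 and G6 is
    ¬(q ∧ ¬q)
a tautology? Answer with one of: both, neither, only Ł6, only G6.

In Ł6: at q = 1/5 the value is 4/5 — not a tautology.
In G6: every assignment gives 1 — tautology.

only G6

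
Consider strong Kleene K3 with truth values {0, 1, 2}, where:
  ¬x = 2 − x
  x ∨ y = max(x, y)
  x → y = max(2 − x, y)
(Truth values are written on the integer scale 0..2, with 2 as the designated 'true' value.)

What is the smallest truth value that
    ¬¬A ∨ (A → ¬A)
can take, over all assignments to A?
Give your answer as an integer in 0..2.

Take A = 1:
¬A = ¬1 = 1
¬¬A = ¬1 = 1
¬A = ¬1 = 1
A → ¬A = 1 → 1 = 1
¬¬A ∨ (A → ¬A) = 1 ∨ 1 = 1
No assignment yields a value below 1, so this is the minimum.

1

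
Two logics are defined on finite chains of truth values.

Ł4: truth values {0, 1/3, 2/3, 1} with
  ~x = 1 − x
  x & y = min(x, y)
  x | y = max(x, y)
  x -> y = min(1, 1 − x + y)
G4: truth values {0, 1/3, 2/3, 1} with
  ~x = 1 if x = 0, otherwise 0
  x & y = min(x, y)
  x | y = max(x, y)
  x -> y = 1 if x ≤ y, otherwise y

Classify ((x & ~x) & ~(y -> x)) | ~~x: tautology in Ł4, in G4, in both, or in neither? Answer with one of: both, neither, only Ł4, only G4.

neither

In Ł4: at x = 0, y = 0 the value is 0 — not a tautology.
In G4: at x = 0, y = 0 the value is 0 — not a tautology.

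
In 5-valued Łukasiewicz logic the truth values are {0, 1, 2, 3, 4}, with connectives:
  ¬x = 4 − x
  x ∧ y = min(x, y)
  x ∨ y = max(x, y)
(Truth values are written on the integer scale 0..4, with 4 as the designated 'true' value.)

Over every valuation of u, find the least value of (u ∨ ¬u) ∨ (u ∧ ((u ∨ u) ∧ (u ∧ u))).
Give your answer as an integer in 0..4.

2

Take u = 2:
¬u = ¬2 = 2
u ∨ ¬u = 2 ∨ 2 = 2
u ∨ u = 2 ∨ 2 = 2
u ∧ u = 2 ∧ 2 = 2
(u ∨ u) ∧ (u ∧ u) = 2 ∧ 2 = 2
u ∧ ((u ∨ u) ∧ (u ∧ u)) = 2 ∧ 2 = 2
(u ∨ ¬u) ∨ (u ∧ ((u ∨ u) ∧ (u ∧ u))) = 2 ∨ 2 = 2
No assignment yields a value below 2, so this is the minimum.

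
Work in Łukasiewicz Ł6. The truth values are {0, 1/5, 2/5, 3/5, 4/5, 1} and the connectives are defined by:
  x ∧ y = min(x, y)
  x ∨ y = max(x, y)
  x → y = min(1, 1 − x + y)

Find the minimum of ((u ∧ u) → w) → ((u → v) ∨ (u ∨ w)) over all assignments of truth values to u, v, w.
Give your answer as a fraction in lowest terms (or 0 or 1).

Take u = 2/5, v = 0, w = 2/5:
u ∧ u = 2/5 ∧ 2/5 = 2/5
(u ∧ u) → w = 2/5 → 2/5 = 1
u → v = 2/5 → 0 = 3/5
u ∨ w = 2/5 ∨ 2/5 = 2/5
(u → v) ∨ (u ∨ w) = 3/5 ∨ 2/5 = 3/5
((u ∧ u) → w) → ((u → v) ∨ (u ∨ w)) = 1 → 3/5 = 3/5
No assignment yields a value below 3/5, so this is the minimum.

3/5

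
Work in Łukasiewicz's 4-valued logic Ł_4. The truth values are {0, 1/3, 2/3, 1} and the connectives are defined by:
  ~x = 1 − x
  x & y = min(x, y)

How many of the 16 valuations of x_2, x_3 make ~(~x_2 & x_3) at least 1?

x_2 = 0, x_3 = 0 ↦ 1  ≥
x_2 = 0, x_3 = 1/3 ↦ 2/3  <
x_2 = 0, x_3 = 2/3 ↦ 1/3  <
x_2 = 0, x_3 = 1 ↦ 0  <
x_2 = 1/3, x_3 = 0 ↦ 1  ≥
x_2 = 1/3, x_3 = 1/3 ↦ 2/3  <
x_2 = 1/3, x_3 = 2/3 ↦ 1/3  <
x_2 = 1/3, x_3 = 1 ↦ 1/3  <
x_2 = 2/3, x_3 = 0 ↦ 1  ≥
x_2 = 2/3, x_3 = 1/3 ↦ 2/3  <
x_2 = 2/3, x_3 = 2/3 ↦ 2/3  <
x_2 = 2/3, x_3 = 1 ↦ 2/3  <
x_2 = 1, x_3 = 0 ↦ 1  ≥
x_2 = 1, x_3 = 1/3 ↦ 1  ≥
x_2 = 1, x_3 = 2/3 ↦ 1  ≥
x_2 = 1, x_3 = 1 ↦ 1  ≥
So 7 of the 16 assignments meet the threshold.

7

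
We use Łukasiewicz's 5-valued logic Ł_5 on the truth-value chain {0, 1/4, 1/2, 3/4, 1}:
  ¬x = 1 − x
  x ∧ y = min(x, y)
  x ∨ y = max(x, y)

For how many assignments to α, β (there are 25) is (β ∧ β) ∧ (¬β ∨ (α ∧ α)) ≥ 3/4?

4

value 1: 1 assignment (counts)
value 3/4: 3 assignments (counts)
value 1/2: 7 assignments
value 1/4: 8 assignments
value 0: 6 assignments
So 4 of the 25 assignments meet the threshold.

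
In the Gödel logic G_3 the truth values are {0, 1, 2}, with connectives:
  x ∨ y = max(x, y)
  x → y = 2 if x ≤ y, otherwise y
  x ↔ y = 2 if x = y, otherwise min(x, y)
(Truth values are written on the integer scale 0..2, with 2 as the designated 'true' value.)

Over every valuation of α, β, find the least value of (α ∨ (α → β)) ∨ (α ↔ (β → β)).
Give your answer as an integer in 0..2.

1

Take α = 1, β = 0:
α → β = 1 → 0 = 0
α ∨ (α → β) = 1 ∨ 0 = 1
β → β = 0 → 0 = 2
α ↔ (β → β) = 1 ↔ 2 = 1
(α ∨ (α → β)) ∨ (α ↔ (β → β)) = 1 ∨ 1 = 1
No assignment yields a value below 1, so this is the minimum.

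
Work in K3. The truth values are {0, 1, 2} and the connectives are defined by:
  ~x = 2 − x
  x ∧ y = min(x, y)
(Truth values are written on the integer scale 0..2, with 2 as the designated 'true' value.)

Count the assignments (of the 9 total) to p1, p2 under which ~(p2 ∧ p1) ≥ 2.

5

p1 = 0, p2 = 0 ↦ 2  ≥
p1 = 0, p2 = 1 ↦ 2  ≥
p1 = 0, p2 = 2 ↦ 2  ≥
p1 = 1, p2 = 0 ↦ 2  ≥
p1 = 1, p2 = 1 ↦ 1  <
p1 = 1, p2 = 2 ↦ 1  <
p1 = 2, p2 = 0 ↦ 2  ≥
p1 = 2, p2 = 1 ↦ 1  <
p1 = 2, p2 = 2 ↦ 0  <
So 5 of the 9 assignments meet the threshold.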